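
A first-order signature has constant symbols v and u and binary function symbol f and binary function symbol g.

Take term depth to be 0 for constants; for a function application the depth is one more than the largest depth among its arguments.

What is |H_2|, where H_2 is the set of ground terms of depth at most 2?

Let N_k = |{terms of depth ≤ k}|. Then N_0 = 2 and N_k = 2 + N_{k-1}^2 + N_{k-1}^2 for k ≥ 1 (one summand per function symbol, arity giving the exponent).
N_0 = 2
N_1 = 2 + 2^2 + 2^2 = 10
N_2 = 2 + 10^2 + 10^2 = 202

202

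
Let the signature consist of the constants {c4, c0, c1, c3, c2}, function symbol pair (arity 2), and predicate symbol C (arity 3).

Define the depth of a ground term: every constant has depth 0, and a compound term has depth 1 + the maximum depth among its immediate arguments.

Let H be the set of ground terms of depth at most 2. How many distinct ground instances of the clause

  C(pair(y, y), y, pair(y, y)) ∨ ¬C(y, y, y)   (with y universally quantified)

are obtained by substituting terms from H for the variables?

Ground terms of depth ≤ 2:
  Write N_k for the number of ground terms of depth ≤ k. A term of depth ≤ k is either a constant or a function symbol applied to arguments of depth ≤ k−1, so N_k = 5 + N_{k-1}^2.
  N_0 = 5
  N_1 = 5 + 5^2 = 30
  N_2 = 5 + 30^2 = 905
So there are 905 ground terms available for substitution.
The clause has 1 distinct variable (y), which appears in the body. In the free term algebra distinct substitutions yield syntactically distinct ground instances.
Number of ground instances = 905.

905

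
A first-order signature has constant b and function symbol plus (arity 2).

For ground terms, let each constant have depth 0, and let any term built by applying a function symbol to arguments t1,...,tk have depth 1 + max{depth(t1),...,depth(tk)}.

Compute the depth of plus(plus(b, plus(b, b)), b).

3

depth(plus(b, b)) = 1 + max(0, 0) = 1
depth(plus(b, plus(b, b))) = 1 + max(0, 1) = 2
depth(plus(plus(b, plus(b, b)), b)) = 1 + max(2, 0) = 3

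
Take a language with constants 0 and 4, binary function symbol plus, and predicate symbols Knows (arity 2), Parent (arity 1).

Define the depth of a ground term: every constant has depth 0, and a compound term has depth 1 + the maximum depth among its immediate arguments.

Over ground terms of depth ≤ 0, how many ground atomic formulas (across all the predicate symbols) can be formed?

6

First count ground terms of depth ≤ 0.
Write N_k for the number of ground terms of depth ≤ k. A term of depth ≤ k is either a constant or a function symbol applied to arguments of depth ≤ k−1, so N_k = 2 + N_{k-1}^2.
N_0 = 2
So |H| = 2.
For each predicate symbol, the number of ground atoms is |H| raised to its arity; summing:
  Knows: 2^2 = 4;  Parent: 2
Total ground atoms: 4 + 2 = 6.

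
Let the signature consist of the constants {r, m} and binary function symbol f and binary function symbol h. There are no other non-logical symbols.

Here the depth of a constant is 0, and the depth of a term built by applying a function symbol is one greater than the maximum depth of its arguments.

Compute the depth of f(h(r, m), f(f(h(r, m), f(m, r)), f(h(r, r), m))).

4

depth(h(r, m)) = 1 + max(0, 0) = 1
depth(f(m, r)) = 1 + max(0, 0) = 1
depth(f(h(r, m), f(m, r))) = 1 + max(1, 1) = 2
depth(h(r, r)) = 1 + max(0, 0) = 1
depth(f(h(r, r), m)) = 1 + max(1, 0) = 2
depth(f(f(h(r, m), f(m, r)), f(h(r, r), m))) = 1 + max(2, 2) = 3
depth(f(h(r, m), f(f(h(r, m), f(m, r)), f(h(r, r), m)))) = 1 + max(1, 3) = 4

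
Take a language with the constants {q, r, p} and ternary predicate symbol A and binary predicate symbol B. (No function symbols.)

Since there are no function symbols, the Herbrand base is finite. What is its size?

With no function symbols, the Herbrand universe is just the 3 constants.
Ground atoms per predicate: A: 3^3 = 27, B: 3^2 = 9.
Herbrand base size = 27 + 9 = 36.

36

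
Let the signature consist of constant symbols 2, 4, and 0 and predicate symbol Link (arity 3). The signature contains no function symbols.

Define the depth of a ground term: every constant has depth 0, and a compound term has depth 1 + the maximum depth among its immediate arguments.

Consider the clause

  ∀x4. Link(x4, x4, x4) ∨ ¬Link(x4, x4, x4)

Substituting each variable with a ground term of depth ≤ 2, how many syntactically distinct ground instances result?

3

Ground terms of depth ≤ 2:
  With no function symbols every ground term is a constant, so there are exactly 3 ground terms at every depth bound.
  N_0 = 3
  N_1 = 3
  N_2 = 3
  Explicitly: 2, 4, 0.
So there are 3 ground terms available for substitution.
The clause has 1 distinct variable (x4), which appears in the body. In the free term algebra distinct substitutions yield syntactically distinct ground instances.
Number of ground instances = 3.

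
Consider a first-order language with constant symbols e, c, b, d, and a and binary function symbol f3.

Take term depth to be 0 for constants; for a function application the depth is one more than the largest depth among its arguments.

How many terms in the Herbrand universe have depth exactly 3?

818125

Let N_k = |{terms of depth ≤ k}|. Then N_0 = 5 and N_k = 5 + N_{k-1}^2 for k ≥ 1 (one summand per function symbol, arity giving the exponent).
N_0 = 5
N_1 = 5 + 5^2 = 30
N_2 = 5 + 30^2 = 905
N_3 = 5 + 905^2 = 819030
Terms of depth exactly 3: N_3 − N_2 = 819030 − 905 = 818125.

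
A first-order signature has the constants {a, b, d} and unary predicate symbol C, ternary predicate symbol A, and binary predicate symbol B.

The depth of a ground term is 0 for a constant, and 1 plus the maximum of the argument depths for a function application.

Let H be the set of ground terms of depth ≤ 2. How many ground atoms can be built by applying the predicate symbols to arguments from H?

39

First count ground terms of depth ≤ 2.
With no function symbols every ground term is a constant, so there are exactly 3 ground terms at every depth bound.
N_0 = 3
N_1 = 3
N_2 = 3
So |H| = 3.
For each predicate symbol, the number of ground atoms is |H| raised to its arity; summing:
  C: 3;  A: 3^3 = 27;  B: 3^2 = 9
Total ground atoms: 3 + 27 + 9 = 39.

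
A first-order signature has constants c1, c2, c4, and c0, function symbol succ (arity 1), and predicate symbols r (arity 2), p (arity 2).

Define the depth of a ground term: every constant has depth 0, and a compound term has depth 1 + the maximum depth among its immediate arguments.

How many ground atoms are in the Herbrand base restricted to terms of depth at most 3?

First count ground terms of depth ≤ 3.
If N_k denotes the number of depth-≤k ground terms, the 4 constants give N_0 = 4, and each function symbol of arity r contributes N_{k-1}^r new terms at level k: N_k = 4 + N_{k-1}.
N_0 = 4
N_1 = 4 + 4 = 8
N_2 = 4 + 8 = 12
N_3 = 4 + 12 = 16
So |H| = 16.
For each predicate symbol, the number of ground atoms is |H| raised to its arity; summing:
  r: 16^2 = 256;  p: 16^2 = 256
Total ground atoms: 256 + 256 = 512.

512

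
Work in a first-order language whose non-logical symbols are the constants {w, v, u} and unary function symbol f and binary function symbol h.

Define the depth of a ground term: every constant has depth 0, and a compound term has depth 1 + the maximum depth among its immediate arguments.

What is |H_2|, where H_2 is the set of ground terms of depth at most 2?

243

If N_k denotes the number of depth-≤k ground terms, the 3 constants give N_0 = 3, and each function symbol of arity r contributes N_{k-1}^r new terms at level k: N_k = 3 + N_{k-1} + N_{k-1}^2.
N_0 = 3
N_1 = 3 + 3 + 3^2 = 15
N_2 = 3 + 15 + 15^2 = 243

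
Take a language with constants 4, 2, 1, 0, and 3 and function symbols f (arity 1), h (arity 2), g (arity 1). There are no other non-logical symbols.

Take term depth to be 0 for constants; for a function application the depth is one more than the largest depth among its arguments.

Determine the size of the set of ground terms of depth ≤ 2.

1685

Write N_k for the number of ground terms of depth ≤ k. A term of depth ≤ k is either a constant or a function symbol applied to arguments of depth ≤ k−1, so N_k = 5 + N_{k-1} + N_{k-1}^2 + N_{k-1}.
N_0 = 5
N_1 = 5 + 5 + 5^2 + 5 = 40
N_2 = 5 + 40 + 40^2 + 40 = 1685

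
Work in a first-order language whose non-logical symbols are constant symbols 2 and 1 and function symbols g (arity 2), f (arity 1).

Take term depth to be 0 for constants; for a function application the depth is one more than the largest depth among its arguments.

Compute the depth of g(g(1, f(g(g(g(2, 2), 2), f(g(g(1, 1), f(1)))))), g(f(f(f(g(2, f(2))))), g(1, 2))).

depth(g(2, 2)) = 1 + max(0, 0) = 1
depth(g(g(2, 2), 2)) = 1 + max(1, 0) = 2
depth(g(1, 1)) = 1 + max(0, 0) = 1
depth(f(1)) = 1 + depth(1) = 1 + 0 = 1
depth(g(g(1, 1), f(1))) = 1 + max(1, 1) = 2
depth(f(g(g(1, 1), f(1)))) = 1 + depth(g(g(1, 1), f(1))) = 1 + 2 = 3
depth(g(g(g(2, 2), 2), f(g(g(1, 1), f(1))))) = 1 + max(2, 3) = 4
depth(f(g(g(g(2, 2), 2), f(g(g(1, 1), f(1)))))) = 1 + depth(g(g(g(2, 2), 2), f(g(g(1, 1), f(1))))) = 1 + 4 = 5
depth(g(1, f(g(g(g(2, 2), 2), f(g(g(1, 1), f(1))))))) = 1 + max(0, 5) = 6
depth(f(2)) = 1 + depth(2) = 1 + 0 = 1
depth(g(2, f(2))) = 1 + max(0, 1) = 2
depth(f(g(2, f(2)))) = 1 + depth(g(2, f(2))) = 1 + 2 = 3
depth(f(f(g(2, f(2))))) = 1 + depth(f(g(2, f(2)))) = 1 + 3 = 4
depth(f(f(f(g(2, f(2)))))) = 1 + depth(f(f(g(2, f(2))))) = 1 + 4 = 5
depth(g(1, 2)) = 1 + max(0, 0) = 1
depth(g(f(f(f(g(2, f(2))))), g(1, 2))) = 1 + max(5, 1) = 6
depth(g(g(1, f(g(g(g(2, 2), 2), f(g(g(1, 1), f(1)))))), g(f(f(f(g(2, f(2))))), g(1, 2)))) = 1 + max(6, 6) = 7

7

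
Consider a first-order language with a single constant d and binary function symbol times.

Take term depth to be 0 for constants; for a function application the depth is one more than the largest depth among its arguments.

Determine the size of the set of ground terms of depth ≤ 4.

Write N_k for the number of ground terms of depth ≤ k. A term of depth ≤ k is either a constant or a function symbol applied to arguments of depth ≤ k−1, so N_k = 1 + N_{k-1}^2.
N_0 = 1
N_1 = 1 + 1^2 = 2
N_2 = 1 + 2^2 = 5
N_3 = 1 + 5^2 = 26
N_4 = 1 + 26^2 = 677

677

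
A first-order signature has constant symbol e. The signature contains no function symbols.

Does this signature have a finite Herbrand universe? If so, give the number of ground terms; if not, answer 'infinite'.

There are no function symbols, so the only ground term is the single constant.
The Herbrand universe is {e}, finite with 1 element.

1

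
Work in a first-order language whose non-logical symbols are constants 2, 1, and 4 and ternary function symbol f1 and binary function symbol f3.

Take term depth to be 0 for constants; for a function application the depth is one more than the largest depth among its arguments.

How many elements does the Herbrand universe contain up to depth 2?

Let N_k count ground terms of depth at most k. Each non-constant term of depth ≤ k is some function symbol applied to depth-≤(k−1) arguments, giving N_k = 3 + N_{k-1}^3 + N_{k-1}^2.
N_0 = 3
N_1 = 3 + 3^3 + 3^2 = 39
N_2 = 3 + 39^3 + 39^2 = 60843

60843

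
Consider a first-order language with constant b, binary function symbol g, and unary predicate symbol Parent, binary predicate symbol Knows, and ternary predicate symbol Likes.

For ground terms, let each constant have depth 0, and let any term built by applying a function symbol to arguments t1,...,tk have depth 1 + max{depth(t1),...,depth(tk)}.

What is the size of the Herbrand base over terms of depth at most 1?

14

First count ground terms of depth ≤ 1.
Write N_k for the number of ground terms of depth ≤ k. A term of depth ≤ k is either a constant or a function symbol applied to arguments of depth ≤ k−1, so N_k = 1 + N_{k-1}^2.
N_0 = 1
N_1 = 1 + 1^2 = 2
Explicitly: b, g(b, b).
So |H| = 2.
For each predicate symbol, the number of ground atoms is |H| raised to its arity; summing:
  Parent: 2;  Knows: 2^2 = 4;  Likes: 2^3 = 8
Total ground atoms: 2 + 4 + 8 = 14.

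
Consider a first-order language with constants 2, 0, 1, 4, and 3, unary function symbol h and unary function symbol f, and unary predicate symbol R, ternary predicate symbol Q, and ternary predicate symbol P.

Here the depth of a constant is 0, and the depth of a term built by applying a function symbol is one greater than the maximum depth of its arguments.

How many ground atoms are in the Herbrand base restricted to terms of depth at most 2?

85785

First count ground terms of depth ≤ 2.
Let N_k = |{terms of depth ≤ k}|. Then N_0 = 5 and N_k = 5 + N_{k-1} + N_{k-1} for k ≥ 1 (one summand per function symbol, arity giving the exponent).
N_0 = 5
N_1 = 5 + 5 + 5 = 15
N_2 = 5 + 15 + 15 = 35
So |H| = 35.
A ground atom is a predicate applied to a tuple of terms from H, so the count is the sum over predicates of |H|^arity:
  R: 35;  Q: 35^3 = 42875;  P: 35^3 = 42875
Total ground atoms: 35 + 42875 + 42875 = 85785.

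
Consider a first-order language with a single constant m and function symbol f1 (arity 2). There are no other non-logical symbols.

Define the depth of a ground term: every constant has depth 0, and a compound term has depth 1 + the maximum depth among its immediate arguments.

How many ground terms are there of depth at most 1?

2

Write N_k for the number of ground terms of depth ≤ k. A term of depth ≤ k is either a constant or a function symbol applied to arguments of depth ≤ k−1, so N_k = 1 + N_{k-1}^2.
N_0 = 1
N_1 = 1 + 1^2 = 2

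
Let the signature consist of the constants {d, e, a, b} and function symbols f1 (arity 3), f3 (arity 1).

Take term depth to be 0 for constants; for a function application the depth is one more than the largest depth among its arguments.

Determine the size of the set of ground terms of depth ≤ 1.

Let N_k = |{terms of depth ≤ k}|. Then N_0 = 4 and N_k = 4 + N_{k-1}^3 + N_{k-1} for k ≥ 1 (one summand per function symbol, arity giving the exponent).
N_0 = 4
N_1 = 4 + 4^3 + 4 = 72

72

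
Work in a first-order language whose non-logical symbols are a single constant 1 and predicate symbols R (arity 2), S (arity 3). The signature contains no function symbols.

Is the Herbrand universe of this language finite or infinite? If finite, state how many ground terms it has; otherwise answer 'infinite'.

1

There are no function symbols, so the only ground term is the single constant.
The Herbrand universe is {1}, finite with 1 element.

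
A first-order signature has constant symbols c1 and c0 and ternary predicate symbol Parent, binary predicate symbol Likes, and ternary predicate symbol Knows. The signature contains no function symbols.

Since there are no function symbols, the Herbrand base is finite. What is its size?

With no function symbols, the Herbrand universe is just the 2 constants.
Ground atoms per predicate: Parent: 2^3 = 8, Likes: 2^2 = 4, Knows: 2^3 = 8.
Herbrand base size = 8 + 4 + 8 = 20.

20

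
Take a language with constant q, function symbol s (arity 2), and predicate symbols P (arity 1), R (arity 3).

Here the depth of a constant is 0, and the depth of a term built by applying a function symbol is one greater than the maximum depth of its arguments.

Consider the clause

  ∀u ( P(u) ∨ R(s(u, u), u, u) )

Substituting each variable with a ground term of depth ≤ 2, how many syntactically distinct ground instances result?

Ground terms of depth ≤ 2:
  Let N_k count ground terms of depth at most k. Each non-constant term of depth ≤ k is some function symbol applied to depth-≤(k−1) arguments, giving N_k = 1 + N_{k-1}^2.
  N_0 = 1
  N_1 = 1 + 1^2 = 2
  N_2 = 1 + 2^2 = 5
  Explicitly: q, s(q, q), s(q, s(q, q)), s(s(q, q), q), s(s(q, q), s(q, q)).
So there are 5 ground terms available for substitution.
The body mentions the single quantified variable u; since ground terms form a free algebra, no two substitutions collapse to the same formula.
Number of ground instances = 5.

5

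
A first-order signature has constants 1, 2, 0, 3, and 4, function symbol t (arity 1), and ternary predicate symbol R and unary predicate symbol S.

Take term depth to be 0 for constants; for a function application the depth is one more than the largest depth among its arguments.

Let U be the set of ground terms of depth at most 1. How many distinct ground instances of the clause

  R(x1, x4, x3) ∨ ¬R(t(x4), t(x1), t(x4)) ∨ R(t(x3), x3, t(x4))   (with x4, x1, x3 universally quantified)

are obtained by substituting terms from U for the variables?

Ground terms of depth ≤ 1:
  Let N_k = |{terms of depth ≤ k}|. Then N_0 = 5 and N_k = 5 + N_{k-1} for k ≥ 1 (one summand per function symbol, arity giving the exponent).
  N_0 = 5
  N_1 = 5 + 5 = 10
So there are 10 ground terms available for substitution.
The clause has 3 distinct variables (x4, x1, x3), each appearing in the body. In the free term algebra distinct substitutions yield syntactically distinct ground instances.
Number of ground instances = 10^3 = 1000.

1000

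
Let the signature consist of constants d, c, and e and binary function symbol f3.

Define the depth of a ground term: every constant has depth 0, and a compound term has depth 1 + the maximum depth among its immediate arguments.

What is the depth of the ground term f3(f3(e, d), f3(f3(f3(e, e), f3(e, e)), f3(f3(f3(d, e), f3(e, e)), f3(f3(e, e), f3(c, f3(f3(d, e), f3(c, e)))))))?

depth(f3(e, d)) = 1 + max(0, 0) = 1
depth(f3(e, e)) = 1 + max(0, 0) = 1
depth(f3(f3(e, e), f3(e, e))) = 1 + max(1, 1) = 2
depth(f3(d, e)) = 1 + max(0, 0) = 1
depth(f3(f3(d, e), f3(e, e))) = 1 + max(1, 1) = 2
depth(f3(c, e)) = 1 + max(0, 0) = 1
depth(f3(f3(d, e), f3(c, e))) = 1 + max(1, 1) = 2
depth(f3(c, f3(f3(d, e), f3(c, e)))) = 1 + max(0, 2) = 3
depth(f3(f3(e, e), f3(c, f3(f3(d, e), f3(c, e))))) = 1 + max(1, 3) = 4
depth(f3(f3(f3(d, e), f3(e, e)), f3(f3(e, e), f3(c, f3(f3(d, e), f3(c, e)))))) = 1 + max(2, 4) = 5
depth(f3(f3(f3(e, e), f3(e, e)), f3(f3(f3(d, e), f3(e, e)), f3(f3(e, e), f3(c, f3(f3(d, e), f3(c, e))))))) = 1 + max(2, 5) = 6
depth(f3(f3(e, d), f3(f3(f3(e, e), f3(e, e)), f3(f3(f3(d, e), f3(e, e)), f3(f3(e, e), f3(c, f3(f3(d, e), f3(c, e)))))))) = 1 + max(1, 6) = 7

7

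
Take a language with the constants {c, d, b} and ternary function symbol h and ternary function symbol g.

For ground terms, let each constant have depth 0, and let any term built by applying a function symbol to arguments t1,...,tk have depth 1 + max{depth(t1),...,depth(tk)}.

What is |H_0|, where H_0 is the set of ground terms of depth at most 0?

3

Let N_k count ground terms of depth at most k. Each non-constant term of depth ≤ k is some function symbol applied to depth-≤(k−1) arguments, giving N_k = 3 + N_{k-1}^3 + N_{k-1}^3.
N_0 = 3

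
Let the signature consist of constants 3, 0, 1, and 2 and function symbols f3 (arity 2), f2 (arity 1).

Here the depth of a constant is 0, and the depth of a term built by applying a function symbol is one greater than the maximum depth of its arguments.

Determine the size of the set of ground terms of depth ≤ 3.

365424

Let N_k = |{terms of depth ≤ k}|. Then N_0 = 4 and N_k = 4 + N_{k-1}^2 + N_{k-1} for k ≥ 1 (one summand per function symbol, arity giving the exponent).
N_0 = 4
N_1 = 4 + 4^2 + 4 = 24
N_2 = 4 + 24^2 + 24 = 604
N_3 = 4 + 604^2 + 604 = 365424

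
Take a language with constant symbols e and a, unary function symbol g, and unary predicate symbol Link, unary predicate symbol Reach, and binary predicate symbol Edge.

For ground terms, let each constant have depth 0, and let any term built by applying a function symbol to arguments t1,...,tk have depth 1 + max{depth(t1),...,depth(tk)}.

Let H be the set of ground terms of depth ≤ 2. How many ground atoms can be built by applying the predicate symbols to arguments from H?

First count ground terms of depth ≤ 2.
Let N_k = |{terms of depth ≤ k}|. Then N_0 = 2 and N_k = 2 + N_{k-1} for k ≥ 1 (one summand per function symbol, arity giving the exponent).
N_0 = 2
N_1 = 2 + 2 = 4
N_2 = 2 + 4 = 6
So |H| = 6.
A ground atom is a predicate applied to a tuple of terms from H, so the count is the sum over predicates of |H|^arity:
  Link: 6;  Reach: 6;  Edge: 6^2 = 36
Total ground atoms: 6 + 6 + 36 = 48.

48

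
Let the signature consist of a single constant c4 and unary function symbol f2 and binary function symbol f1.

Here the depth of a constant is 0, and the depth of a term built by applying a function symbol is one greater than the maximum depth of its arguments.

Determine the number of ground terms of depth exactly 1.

2

Count level by level. With function symbols f2/1, f1/2, the terms of depth ≤ k are the 1 constant together with each function applied to depth-≤(k−1) tuples, so N_k = 1 + N_{k-1} + N_{k-1}^2.
N_0 = 1
N_1 = 1 + 1 + 1^2 = 3
Terms of depth exactly 1: N_1 − N_0 = 3 − 1 = 2.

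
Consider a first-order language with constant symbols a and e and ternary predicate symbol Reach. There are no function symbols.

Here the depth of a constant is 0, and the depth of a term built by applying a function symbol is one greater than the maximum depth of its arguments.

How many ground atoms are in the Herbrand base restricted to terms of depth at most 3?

8

First count ground terms of depth ≤ 3.
With no function symbols every ground term is a constant, so there are exactly 2 ground terms at every depth bound.
N_0 = 2
N_1 = 2
N_2 = 2
N_3 = 2
Explicitly: a, e.
So |H| = 2.
For each predicate symbol, the number of ground atoms is |H| raised to its arity; summing:
  Reach: 2^3 = 8
Total ground atoms: 8.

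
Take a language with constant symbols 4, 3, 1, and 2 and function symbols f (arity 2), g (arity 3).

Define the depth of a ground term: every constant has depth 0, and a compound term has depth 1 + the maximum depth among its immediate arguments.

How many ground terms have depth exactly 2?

599680

If N_k denotes the number of depth-≤k ground terms, the 4 constants give N_0 = 4, and each function symbol of arity r contributes N_{k-1}^r new terms at level k: N_k = 4 + N_{k-1}^2 + N_{k-1}^3.
N_0 = 4
N_1 = 4 + 4^2 + 4^3 = 84
N_2 = 4 + 84^2 + 84^3 = 599764
Terms of depth exactly 2: N_2 − N_1 = 599764 − 84 = 599680.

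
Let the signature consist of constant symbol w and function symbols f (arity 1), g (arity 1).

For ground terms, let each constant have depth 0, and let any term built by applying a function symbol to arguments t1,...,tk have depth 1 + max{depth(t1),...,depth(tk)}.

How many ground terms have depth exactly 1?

Write N_k for the number of ground terms of depth ≤ k. A term of depth ≤ k is either a constant or a function symbol applied to arguments of depth ≤ k−1, so N_k = 1 + N_{k-1} + N_{k-1}.
N_0 = 1
N_1 = 1 + 1 + 1 = 3
Terms of depth exactly 1: N_1 − N_0 = 3 − 1 = 2.

2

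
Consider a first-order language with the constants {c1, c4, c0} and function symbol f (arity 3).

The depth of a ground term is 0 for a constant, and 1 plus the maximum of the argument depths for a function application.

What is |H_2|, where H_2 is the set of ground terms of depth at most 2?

Write N_k for the number of ground terms of depth ≤ k. A term of depth ≤ k is either a constant or a function symbol applied to arguments of depth ≤ k−1, so N_k = 3 + N_{k-1}^3.
N_0 = 3
N_1 = 3 + 3^3 = 30
N_2 = 3 + 30^3 = 27003

27003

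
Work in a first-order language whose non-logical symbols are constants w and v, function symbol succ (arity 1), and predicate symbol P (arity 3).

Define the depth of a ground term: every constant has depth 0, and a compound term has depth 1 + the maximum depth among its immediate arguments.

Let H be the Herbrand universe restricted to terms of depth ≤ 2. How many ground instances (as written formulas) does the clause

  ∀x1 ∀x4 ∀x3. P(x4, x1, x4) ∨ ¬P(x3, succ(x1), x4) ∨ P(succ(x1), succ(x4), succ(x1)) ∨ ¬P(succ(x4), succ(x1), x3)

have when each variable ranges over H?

Ground terms of depth ≤ 2:
  Let N_k count ground terms of depth at most k. Each non-constant term of depth ≤ k is some function symbol applied to depth-≤(k−1) arguments, giving N_k = 2 + N_{k-1}.
  N_0 = 2
  N_1 = 2 + 2 = 4
  N_2 = 2 + 4 = 6
  Explicitly: w, v, succ(w), succ(v), succ(succ(w)), succ(succ(v)).
So there are 6 ground terms available for substitution.
The body mentions every one of the 3 quantified variables; since ground terms form a free algebra, no two substitutions collapse to the same formula.
Number of ground instances = 6^3 = 216.

216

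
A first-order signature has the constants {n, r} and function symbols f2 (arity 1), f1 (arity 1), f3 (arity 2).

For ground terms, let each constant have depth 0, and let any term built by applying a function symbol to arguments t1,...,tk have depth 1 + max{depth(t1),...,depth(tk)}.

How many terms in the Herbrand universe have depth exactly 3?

If N_k denotes the number of depth-≤k ground terms, the 2 constants give N_0 = 2, and each function symbol of arity r contributes N_{k-1}^r new terms at level k: N_k = 2 + N_{k-1} + N_{k-1} + N_{k-1}^2.
N_0 = 2
N_1 = 2 + 2 + 2 + 2^2 = 10
N_2 = 2 + 10 + 10 + 10^2 = 122
N_3 = 2 + 122 + 122 + 122^2 = 15130
Terms of depth exactly 3: N_3 − N_2 = 15130 − 122 = 15008.

15008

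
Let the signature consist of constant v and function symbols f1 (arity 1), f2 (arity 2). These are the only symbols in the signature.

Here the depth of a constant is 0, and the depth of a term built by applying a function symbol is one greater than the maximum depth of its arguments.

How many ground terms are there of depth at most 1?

Count level by level. With function symbols f1/1, f2/2, the terms of depth ≤ k are the 1 constant together with each function applied to depth-≤(k−1) tuples, so N_k = 1 + N_{k-1} + N_{k-1}^2.
N_0 = 1
N_1 = 1 + 1 + 1^2 = 3
Explicitly: v, f1(v), f2(v, v).

3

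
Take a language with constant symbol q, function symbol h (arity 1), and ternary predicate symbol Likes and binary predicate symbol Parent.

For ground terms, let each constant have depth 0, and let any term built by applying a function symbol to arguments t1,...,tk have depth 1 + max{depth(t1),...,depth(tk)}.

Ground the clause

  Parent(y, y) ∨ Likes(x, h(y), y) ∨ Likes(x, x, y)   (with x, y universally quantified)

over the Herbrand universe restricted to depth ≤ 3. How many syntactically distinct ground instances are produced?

16

Ground terms of depth ≤ 3:
  If N_k denotes the number of depth-≤k ground terms, the 1 constant gives N_0 = 1, and each function symbol of arity r contributes N_{k-1}^r new terms at level k: N_k = 1 + N_{k-1}.
  N_0 = 1
  N_1 = 1 + 1 = 2
  N_2 = 1 + 2 = 3
  N_3 = 1 + 3 = 4
  Explicitly: q, h(q), h(h(q)), h(h(h(q))).
So there are 4 ground terms available for substitution.
The clause has 2 distinct variables (x, y), each appearing in the body. In the free term algebra distinct substitutions yield syntactically distinct ground instances.
Number of ground instances = 4^2 = 16.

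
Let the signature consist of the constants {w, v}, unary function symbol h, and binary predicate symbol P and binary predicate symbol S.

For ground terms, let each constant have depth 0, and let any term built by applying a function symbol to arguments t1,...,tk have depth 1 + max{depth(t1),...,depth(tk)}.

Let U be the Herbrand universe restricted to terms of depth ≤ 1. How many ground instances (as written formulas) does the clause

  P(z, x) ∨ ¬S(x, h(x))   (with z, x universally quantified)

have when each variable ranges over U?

Ground terms of depth ≤ 1:
  Write N_k for the number of ground terms of depth ≤ k. A term of depth ≤ k is either a constant or a function symbol applied to arguments of depth ≤ k−1, so N_k = 2 + N_{k-1}.
  N_0 = 2
  N_1 = 2 + 2 = 4
So there are 4 ground terms available for substitution.
Each of z, x ranges independently over the available ground terms, and distinct assignments produce distinct instances.
Number of ground instances = 4^2 = 16.

16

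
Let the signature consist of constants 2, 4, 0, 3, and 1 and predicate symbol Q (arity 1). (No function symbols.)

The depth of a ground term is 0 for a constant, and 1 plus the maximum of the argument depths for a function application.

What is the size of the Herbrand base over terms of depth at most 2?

5

First count ground terms of depth ≤ 2.
With no function symbols every ground term is a constant, so there are exactly 5 ground terms at every depth bound.
N_0 = 5
N_1 = 5
N_2 = 5
Explicitly: 2, 4, 0, 3, 1.
So |H| = 5.
For each predicate symbol, the number of ground atoms is |H| raised to its arity; summing:
  Q: 5
Total ground atoms: 5.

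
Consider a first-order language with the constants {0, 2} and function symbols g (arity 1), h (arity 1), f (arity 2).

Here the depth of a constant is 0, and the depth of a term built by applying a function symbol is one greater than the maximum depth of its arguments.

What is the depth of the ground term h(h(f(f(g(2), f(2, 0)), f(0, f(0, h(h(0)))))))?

7

depth(g(2)) = 1 + depth(2) = 1 + 0 = 1
depth(f(2, 0)) = 1 + max(0, 0) = 1
depth(f(g(2), f(2, 0))) = 1 + max(1, 1) = 2
depth(h(0)) = 1 + depth(0) = 1 + 0 = 1
depth(h(h(0))) = 1 + depth(h(0)) = 1 + 1 = 2
depth(f(0, h(h(0)))) = 1 + max(0, 2) = 3
depth(f(0, f(0, h(h(0))))) = 1 + max(0, 3) = 4
depth(f(f(g(2), f(2, 0)), f(0, f(0, h(h(0)))))) = 1 + max(2, 4) = 5
depth(h(f(f(g(2), f(2, 0)), f(0, f(0, h(h(0))))))) = 1 + depth(f(f(g(2), f(2, 0)), f(0, f(0, h(h(0)))))) = 1 + 5 = 6
depth(h(h(f(f(g(2), f(2, 0)), f(0, f(0, h(h(0)))))))) = 1 + depth(h(f(f(g(2), f(2, 0)), f(0, f(0, h(h(0))))))) = 1 + 6 = 7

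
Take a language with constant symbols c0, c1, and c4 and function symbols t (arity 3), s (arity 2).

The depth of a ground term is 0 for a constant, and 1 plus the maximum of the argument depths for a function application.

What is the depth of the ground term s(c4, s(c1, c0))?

depth(s(c1, c0)) = 1 + max(0, 0) = 1
depth(s(c4, s(c1, c0))) = 1 + max(0, 1) = 2

2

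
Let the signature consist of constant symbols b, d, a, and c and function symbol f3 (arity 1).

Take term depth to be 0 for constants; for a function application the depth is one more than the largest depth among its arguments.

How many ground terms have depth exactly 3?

4

Count level by level. With function symbols f3/1, the terms of depth ≤ k are the 4 constants together with each function applied to depth-≤(k−1) tuples, so N_k = 4 + N_{k-1}.
N_0 = 4
N_1 = 4 + 4 = 8
N_2 = 4 + 8 = 12
N_3 = 4 + 12 = 16
Terms of depth exactly 3: N_3 − N_2 = 16 − 12 = 4.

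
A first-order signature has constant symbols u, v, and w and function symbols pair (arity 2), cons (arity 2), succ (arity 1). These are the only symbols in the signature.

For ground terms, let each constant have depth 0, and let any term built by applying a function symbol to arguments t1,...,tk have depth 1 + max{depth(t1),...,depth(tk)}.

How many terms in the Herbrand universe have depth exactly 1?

21

Let N_k = |{terms of depth ≤ k}|. Then N_0 = 3 and N_k = 3 + N_{k-1}^2 + N_{k-1}^2 + N_{k-1} for k ≥ 1 (one summand per function symbol, arity giving the exponent).
N_0 = 3
N_1 = 3 + 3^2 + 3^2 + 3 = 24
Terms of depth exactly 1: N_1 − N_0 = 24 − 3 = 21.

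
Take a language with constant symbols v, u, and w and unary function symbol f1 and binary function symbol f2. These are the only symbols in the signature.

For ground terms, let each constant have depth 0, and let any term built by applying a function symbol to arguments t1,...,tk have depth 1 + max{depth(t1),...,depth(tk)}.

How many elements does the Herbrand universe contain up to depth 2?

Let N_k count ground terms of depth at most k. Each non-constant term of depth ≤ k is some function symbol applied to depth-≤(k−1) arguments, giving N_k = 3 + N_{k-1} + N_{k-1}^2.
N_0 = 3
N_1 = 3 + 3 + 3^2 = 15
N_2 = 3 + 15 + 15^2 = 243

243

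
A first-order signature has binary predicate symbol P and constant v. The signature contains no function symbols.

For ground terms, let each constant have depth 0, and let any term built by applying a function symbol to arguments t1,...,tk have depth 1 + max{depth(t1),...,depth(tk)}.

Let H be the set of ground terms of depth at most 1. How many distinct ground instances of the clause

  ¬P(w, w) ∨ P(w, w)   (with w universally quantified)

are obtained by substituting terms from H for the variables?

1

Ground terms of depth ≤ 1:
  With no function symbols every ground term is a constant, so there is exactly 1 ground term at every depth bound.
  N_0 = 1
  N_1 = 1
So there is exactly 1 ground term available for substitution.
The body mentions the single quantified variable w; since ground terms form a free algebra, no two substitutions collapse to the same formula.
Number of ground instances = 1.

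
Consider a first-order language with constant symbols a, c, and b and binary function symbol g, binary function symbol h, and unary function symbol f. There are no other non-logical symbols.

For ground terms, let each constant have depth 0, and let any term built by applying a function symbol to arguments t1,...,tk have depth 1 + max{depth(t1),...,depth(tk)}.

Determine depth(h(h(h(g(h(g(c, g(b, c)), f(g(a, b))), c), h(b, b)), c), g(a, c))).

depth(g(b, c)) = 1 + max(0, 0) = 1
depth(g(c, g(b, c))) = 1 + max(0, 1) = 2
depth(g(a, b)) = 1 + max(0, 0) = 1
depth(f(g(a, b))) = 1 + depth(g(a, b)) = 1 + 1 = 2
depth(h(g(c, g(b, c)), f(g(a, b)))) = 1 + max(2, 2) = 3
depth(g(h(g(c, g(b, c)), f(g(a, b))), c)) = 1 + max(3, 0) = 4
depth(h(b, b)) = 1 + max(0, 0) = 1
depth(h(g(h(g(c, g(b, c)), f(g(a, b))), c), h(b, b))) = 1 + max(4, 1) = 5
depth(h(h(g(h(g(c, g(b, c)), f(g(a, b))), c), h(b, b)), c)) = 1 + max(5, 0) = 6
depth(g(a, c)) = 1 + max(0, 0) = 1
depth(h(h(h(g(h(g(c, g(b, c)), f(g(a, b))), c), h(b, b)), c), g(a, c))) = 1 + max(6, 1) = 7

7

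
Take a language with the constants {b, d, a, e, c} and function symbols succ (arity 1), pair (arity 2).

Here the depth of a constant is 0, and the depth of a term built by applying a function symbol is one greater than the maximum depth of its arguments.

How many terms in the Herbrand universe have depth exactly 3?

1600230

Count level by level. With function symbols succ/1, pair/2, the terms of depth ≤ k are the 5 constants together with each function applied to depth-≤(k−1) tuples, so N_k = 5 + N_{k-1} + N_{k-1}^2.
N_0 = 5
N_1 = 5 + 5 + 5^2 = 35
N_2 = 5 + 35 + 35^2 = 1265
N_3 = 5 + 1265 + 1265^2 = 1601495
Terms of depth exactly 3: N_3 − N_2 = 1601495 − 1265 = 1600230.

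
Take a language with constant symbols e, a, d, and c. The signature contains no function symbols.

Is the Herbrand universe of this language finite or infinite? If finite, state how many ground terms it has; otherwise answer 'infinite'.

There are no function symbols, so every ground term is one of the 4 constants.
The Herbrand universe is {e, a, d, c}, which is finite with 4 elements.

4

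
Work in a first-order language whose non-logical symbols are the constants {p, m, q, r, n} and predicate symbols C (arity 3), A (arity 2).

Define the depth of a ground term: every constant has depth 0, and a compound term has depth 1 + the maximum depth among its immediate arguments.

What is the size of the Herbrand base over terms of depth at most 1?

First count ground terms of depth ≤ 1.
With no function symbols every ground term is a constant, so there are exactly 5 ground terms at every depth bound.
N_0 = 5
N_1 = 5
Explicitly: p, m, q, r, n.
So |H| = 5.
Ground atoms are formed by filling each argument slot of a predicate with a term from H, so an r-ary predicate gives |H|^r atoms:
  C: 5^3 = 125;  A: 5^2 = 25
Total ground atoms: 125 + 25 = 150.

150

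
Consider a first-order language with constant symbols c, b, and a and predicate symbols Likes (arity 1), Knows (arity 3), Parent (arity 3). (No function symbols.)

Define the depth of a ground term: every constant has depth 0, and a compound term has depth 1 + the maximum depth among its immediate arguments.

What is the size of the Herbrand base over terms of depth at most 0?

57

First count ground terms of depth ≤ 0.
With no function symbols every ground term is a constant, so there are exactly 3 ground terms at every depth bound.
N_0 = 3
Explicitly: c, b, a.
So |H| = 3.
For each predicate symbol, the number of ground atoms is |H| raised to its arity; summing:
  Likes: 3;  Knows: 3^3 = 27;  Parent: 3^3 = 27
Total ground atoms: 3 + 27 + 27 = 57.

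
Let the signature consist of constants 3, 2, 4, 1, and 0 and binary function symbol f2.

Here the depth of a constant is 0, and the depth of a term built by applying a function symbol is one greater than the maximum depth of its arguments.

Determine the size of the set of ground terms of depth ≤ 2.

If N_k denotes the number of depth-≤k ground terms, the 5 constants give N_0 = 5, and each function symbol of arity r contributes N_{k-1}^r new terms at level k: N_k = 5 + N_{k-1}^2.
N_0 = 5
N_1 = 5 + 5^2 = 30
N_2 = 5 + 30^2 = 905

905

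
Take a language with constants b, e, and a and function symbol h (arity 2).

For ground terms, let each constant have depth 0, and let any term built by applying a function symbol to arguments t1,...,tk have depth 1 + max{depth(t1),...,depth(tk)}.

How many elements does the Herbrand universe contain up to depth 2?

147

Let N_k = |{terms of depth ≤ k}|. Then N_0 = 3 and N_k = 3 + N_{k-1}^2 for k ≥ 1 (one summand per function symbol, arity giving the exponent).
N_0 = 3
N_1 = 3 + 3^2 = 12
N_2 = 3 + 12^2 = 147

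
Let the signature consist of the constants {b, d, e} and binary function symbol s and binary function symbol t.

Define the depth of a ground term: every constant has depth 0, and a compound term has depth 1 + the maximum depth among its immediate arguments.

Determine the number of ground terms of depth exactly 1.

Write N_k for the number of ground terms of depth ≤ k. A term of depth ≤ k is either a constant or a function symbol applied to arguments of depth ≤ k−1, so N_k = 3 + N_{k-1}^2 + N_{k-1}^2.
N_0 = 3
N_1 = 3 + 3^2 + 3^2 = 21
Terms of depth exactly 1: N_1 − N_0 = 21 − 3 = 18.

18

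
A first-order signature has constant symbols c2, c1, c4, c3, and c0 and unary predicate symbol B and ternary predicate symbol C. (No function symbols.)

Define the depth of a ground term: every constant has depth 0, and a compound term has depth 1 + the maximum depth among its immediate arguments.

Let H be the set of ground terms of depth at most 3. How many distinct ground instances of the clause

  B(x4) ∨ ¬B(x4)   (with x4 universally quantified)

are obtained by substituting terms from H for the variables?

Ground terms of depth ≤ 3:
  With no function symbols every ground term is a constant, so there are exactly 5 ground terms at every depth bound.
  N_0 = 5
  N_1 = 5
  N_2 = 5
  N_3 = 5
So there are 5 ground terms available for substitution.
There is 1 variable to instantiate (x4),  occurring in at least one literal, so different choices give different ground instances.
Number of ground instances = 5.

5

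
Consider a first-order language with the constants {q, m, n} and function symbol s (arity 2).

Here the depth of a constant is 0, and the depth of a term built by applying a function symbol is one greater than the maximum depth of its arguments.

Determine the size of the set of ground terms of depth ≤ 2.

147

If N_k denotes the number of depth-≤k ground terms, the 3 constants give N_0 = 3, and each function symbol of arity r contributes N_{k-1}^r new terms at level k: N_k = 3 + N_{k-1}^2.
N_0 = 3
N_1 = 3 + 3^2 = 12
N_2 = 3 + 12^2 = 147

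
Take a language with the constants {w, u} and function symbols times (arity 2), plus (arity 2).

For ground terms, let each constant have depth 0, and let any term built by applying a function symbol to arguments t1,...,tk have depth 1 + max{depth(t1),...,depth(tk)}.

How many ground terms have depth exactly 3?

If N_k denotes the number of depth-≤k ground terms, the 2 constants give N_0 = 2, and each function symbol of arity r contributes N_{k-1}^r new terms at level k: N_k = 2 + N_{k-1}^2 + N_{k-1}^2.
N_0 = 2
N_1 = 2 + 2^2 + 2^2 = 10
N_2 = 2 + 10^2 + 10^2 = 202
N_3 = 2 + 202^2 + 202^2 = 81610
Terms of depth exactly 3: N_3 − N_2 = 81610 − 202 = 81408.

81408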